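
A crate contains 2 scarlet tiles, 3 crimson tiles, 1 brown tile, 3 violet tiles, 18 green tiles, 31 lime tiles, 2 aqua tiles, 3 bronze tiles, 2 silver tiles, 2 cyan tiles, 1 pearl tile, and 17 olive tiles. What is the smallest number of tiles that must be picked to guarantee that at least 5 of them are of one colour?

Pigeonhole: the 12 colours are the holes; the tiles drawn are the pigeons.
To avoid 5 of any one colour, the worst case takes at most 4 of each colour, or every tile of a colour that has fewer than 4.
That gives 2 + 3 + 1 + 3 + 4 + 4 + 2 + 3 + 2 + 2 + 1 + 4 = 31 tiles with no colour reaching 5.
The next tile forces some colour to 5, so 31 + 1 = 32.

32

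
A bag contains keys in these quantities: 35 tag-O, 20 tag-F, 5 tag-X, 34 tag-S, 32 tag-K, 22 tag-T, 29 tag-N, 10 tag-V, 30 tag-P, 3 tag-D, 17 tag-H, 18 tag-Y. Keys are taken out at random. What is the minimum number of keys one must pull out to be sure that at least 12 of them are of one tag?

An adversary could hand out at most 11 keys per tag (tag-X, tag-V, tag-D run out sooner): 11 + 11 + 5 + 11 + 11 + 11 + 11 + 10 + 11 + 3 + 11 + 11 = 117 keys and still no tag has 12.
One more key lands in a tag already at 11, so 118 draws are enough and 117 are not.

118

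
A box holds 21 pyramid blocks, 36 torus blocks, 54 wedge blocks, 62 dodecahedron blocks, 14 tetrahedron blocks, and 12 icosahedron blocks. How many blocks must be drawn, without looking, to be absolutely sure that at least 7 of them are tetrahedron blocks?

In the worst case for collecting tetrahedron blocks, every non-tetrahedron block comes out first.
There are 21 + 36 + 54 + 62 + 12 = 185 non-tetrahedron blocks altogether.
After those, each further block must be tetrahedron, so 185 + 7 = 192 draws guarantee 7 tetrahedron blocks.

192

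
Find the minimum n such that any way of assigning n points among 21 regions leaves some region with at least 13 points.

253

With 252 points one could put exactly 12 in each of the 21 regions, and no region would reach 13.
Pigeonhole: one more point must land in a region that already has 12, giving it 13.
So 21 × 12 + 1 = 253 points are required.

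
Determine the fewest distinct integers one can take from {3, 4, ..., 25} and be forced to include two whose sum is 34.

Group the elements by complementary pair {x, 34−x}: {9,25}, {10,24}, {11,23}, …, giving 8 two-element pairs, the single value 17 (it cannot pair with itself since the integers are distinct), and 6 integers whose partner 34−x falls outside [3,25].
Treating each of those 15 groups as a pigeonhole, one can pick one integer per group — 15 integers — with no two summing to 34.
The 16th integer lands in an occupied pair, forcing a sum of 34.

16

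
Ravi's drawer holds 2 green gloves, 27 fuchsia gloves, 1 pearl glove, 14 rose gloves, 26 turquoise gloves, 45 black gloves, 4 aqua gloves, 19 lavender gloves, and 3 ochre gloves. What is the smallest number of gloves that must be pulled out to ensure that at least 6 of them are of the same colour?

Pigeonhole: the 9 colours are the holes; the gloves drawn are the pigeons.
To avoid 6 of any one colour, the worst case takes at most 5 of each colour, or every glove of a colour that has fewer than 5.
That gives 2 + 5 + 1 + 5 + 5 + 5 + 4 + 5 + 3 = 35 gloves with no colour reaching 6.
The next glove forces some colour to 6, so 35 + 1 = 36.

36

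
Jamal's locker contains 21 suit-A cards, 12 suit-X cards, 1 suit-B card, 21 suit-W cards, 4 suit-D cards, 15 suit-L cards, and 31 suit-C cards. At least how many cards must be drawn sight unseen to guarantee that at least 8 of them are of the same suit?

41

By the pigeonhole principle, the 7 suits are the holes; the cards drawn are the pigeons.
To avoid 8 of any one suit, the worst case takes at most 7 of each suit, or every card of a suit that has fewer than 7.
That gives 7 + 7 + 1 + 7 + 4 + 7 + 7 = 40 cards with no suit reaching 8.
The next card forces some suit to 8, so 40 + 1 = 41.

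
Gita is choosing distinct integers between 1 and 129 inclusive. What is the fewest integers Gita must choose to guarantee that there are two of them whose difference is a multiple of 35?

36

Integers whose pairwise differences are multiples of 35 are exactly those sharing a remainder mod 35. The 35 residue classes mod 35 are the pigeonholes.
With 35 integers one could put 1 in each residue class and have no class reach 2.
The 36th integer pushes some class to 2, so 35·1 + 1 = 36.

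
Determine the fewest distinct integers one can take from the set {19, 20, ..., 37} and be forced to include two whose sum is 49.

Two chosen integers sum to 49 exactly when both halves of some pair {x, 49−x} with 19 ≤ x ≤ 49−x ≤ 30 are chosen — 6 such pairs.
The remaining 7 elements (those with no distinct partner in range) can never complete a 49-sum, so the worst case takes all of them and one from each pair: 7 + 6 = 13.
Pigeonhole: the 14th integer has to be the second member of some pair, so 13 + 1 = 14.

14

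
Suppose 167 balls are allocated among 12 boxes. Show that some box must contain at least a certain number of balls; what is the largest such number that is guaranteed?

14

Pigeonhole: the 12 boxes are the holes and the 167 balls are the pigeons.
If every box held at most 13 balls, the total would be at most 12 × 13 = 156, which is less than 167.
So some box holds at least ⌈167/12⌉ = 14 balls.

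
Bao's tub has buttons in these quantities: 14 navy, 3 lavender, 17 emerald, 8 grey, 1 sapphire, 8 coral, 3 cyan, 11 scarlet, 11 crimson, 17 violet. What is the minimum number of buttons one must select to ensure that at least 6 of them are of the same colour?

The 10 colours are the holes; the buttons drawn are the pigeons.
To avoid 6 of any one colour, the worst case takes at most 5 of each colour, or every button of a colour that has fewer than 5.
That gives 5 + 3 + 5 + 5 + 1 + 5 + 3 + 5 + 5 + 5 = 42 buttons with no colour reaching 6.
The next button forces some colour to 6, so 42 + 1 = 43.

43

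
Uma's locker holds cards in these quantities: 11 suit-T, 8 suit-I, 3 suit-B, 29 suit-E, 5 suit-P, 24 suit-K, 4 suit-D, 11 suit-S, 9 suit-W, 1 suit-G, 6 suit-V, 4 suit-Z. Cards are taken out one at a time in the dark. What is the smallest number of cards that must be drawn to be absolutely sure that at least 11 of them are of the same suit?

81

By the pigeonhole principle, put each drawn card into a box by suit. The largest draw with every box below 11 takes min(count, 10) from each suit; suits with fewer than 10 contribute all they have.
Σ min(cᵢ, 10) = 10 + 8 + 3 + 10 + 5 + 10 + 4 + 10 + 9 + 1 + 6 + 4 = 80.
Draw number 80 + 1 = 81 must push one box to 11.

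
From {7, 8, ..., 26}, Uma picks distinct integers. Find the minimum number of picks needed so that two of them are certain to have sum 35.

12

Two chosen integers sum to 35 exactly when both halves of some pair {x, 35−x} with 9 ≤ x ≤ 35−x ≤ 26 are chosen — 9 such pairs.
The remaining 2 elements (those with no distinct partner in range) can never complete a 35-sum, so the worst case takes all of them and one from each pair: 2 + 9 = 11.
The 12th integer has to be the second member of some pair, so 11 + 1 = 12.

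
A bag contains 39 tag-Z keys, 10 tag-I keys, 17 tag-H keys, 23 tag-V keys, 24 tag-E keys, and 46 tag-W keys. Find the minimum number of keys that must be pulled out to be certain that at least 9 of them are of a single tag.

Put each drawn key into a box by tag. The largest draw with every box below 9 takes min(count, 8) from each tag.
Σ min(cᵢ, 8) = 8 + 8 + 8 + 8 + 8 + 8 = 48.
Draw number 48 + 1 = 49 must push one box to 9.

49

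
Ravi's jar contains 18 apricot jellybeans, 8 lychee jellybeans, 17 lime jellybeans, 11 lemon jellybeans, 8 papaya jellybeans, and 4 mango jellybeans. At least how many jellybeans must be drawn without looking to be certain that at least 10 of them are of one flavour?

An adversary could hand out at most 9 jellybeans per flavour (lychee, papaya, mango run out sooner): 9 + 8 + 9 + 9 + 8 + 4 = 47 jellybeans and still no flavour has 10.
One more jellybean lands in a flavour already at 9, so 48 draws are enough and 47 are not.

48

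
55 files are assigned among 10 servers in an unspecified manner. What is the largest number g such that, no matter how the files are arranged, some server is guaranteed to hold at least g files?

6

By the pigeonhole principle, the 10 servers are the holes and the 55 files are the pigeons.
If every server held at most 5 files, the total would be at most 10 × 5 = 50, which is less than 55.
So some server holds at least ⌈55/10⌉ = 6 files.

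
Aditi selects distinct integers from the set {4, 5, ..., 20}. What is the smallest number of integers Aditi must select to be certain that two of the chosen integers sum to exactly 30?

13

A set avoiding the sum 30 can contain at most one of each pair {x, 30−x}, plus the 7 elements whose complement lies outside the range or equal to its own complement.
The integers 4, …, 15 (12 of them) are such a set: any two sum to at least 4+5 = 9 and at most 14+15 = 29 < 30.
Pigeonhole: any 13th integer completes one of the 5 pairs, so 13 choices force a sum of 30.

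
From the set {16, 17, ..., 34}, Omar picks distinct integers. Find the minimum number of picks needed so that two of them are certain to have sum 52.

Two chosen integers sum to 52 exactly when both halves of some pair {x, 52−x} with 18 ≤ x ≤ 52−x ≤ 34 are chosen — 8 such pairs.
The remaining 3 elements (those with no distinct partner in range) can never complete a 52-sum, so the worst case takes all of them and one from each pair: 3 + 8 = 11.
The 12th integer has to be the second member of some pair, so 11 + 1 = 12.

12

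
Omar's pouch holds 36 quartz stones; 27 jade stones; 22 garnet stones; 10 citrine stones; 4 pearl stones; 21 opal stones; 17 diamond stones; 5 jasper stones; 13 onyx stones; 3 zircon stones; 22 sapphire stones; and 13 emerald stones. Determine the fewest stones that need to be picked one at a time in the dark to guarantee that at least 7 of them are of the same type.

67

By pigeonhole, put each drawn stone into a box by type. The largest draw with every box below 7 takes min(count, 6) from each type; types with fewer than 6 contribute all they have.
Σ min(cᵢ, 6) = 6 + 6 + 6 + 6 + 4 + 6 + 6 + 5 + 6 + 3 + 6 + 6 = 66.
Draw number 66 + 1 = 67 must push one box to 7.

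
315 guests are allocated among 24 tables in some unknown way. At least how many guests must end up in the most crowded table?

14

The 24 tables are the holes and the 315 guests are the pigeons.
If every table held at most 13 guests, the total would be at most 24 × 13 = 312, which is less than 315.
So some table holds at least ⌈315/24⌉ = 14 guests.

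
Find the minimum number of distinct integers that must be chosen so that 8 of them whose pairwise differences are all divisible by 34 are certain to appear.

Integers whose pairwise differences are multiples of 34 are exactly those sharing a remainder mod 34. The 34 residue classes mod 34 are the pigeonholes.
With 238 integers one could put 7 in each residue class and have no class reach 8.
The 239th integer pushes some class to 8, so 34·7 + 1 = 239.

239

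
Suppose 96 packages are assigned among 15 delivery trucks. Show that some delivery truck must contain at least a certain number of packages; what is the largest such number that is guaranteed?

7

The 15 delivery trucks are the holes and the 96 packages are the pigeons.
If every delivery truck held at most 6 packages, the total would be at most 15 × 6 = 90, which is less than 96.
So some delivery truck holds at least ⌈96/15⌉ = 7 packages.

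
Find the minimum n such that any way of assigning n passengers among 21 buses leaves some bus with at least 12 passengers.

With 231 passengers one could put exactly 11 in each of the 21 buses, and no bus would reach 12.
One more passenger must land in a bus that already has 11, giving it 12.
So 21 × 11 + 1 = 232 passengers are required.

232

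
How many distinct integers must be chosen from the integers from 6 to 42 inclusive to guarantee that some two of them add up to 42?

A set avoiding the sum 42 can contain at most one of each pair {x, 42−x}, plus the 7 elements whose complement lies outside the range or equal to its own complement.
The integers 21, …, 42 (22 of them) are such a set: any two sum to at least 21+22 = 43 > 42.
Any 23rd integer completes one of the 15 pairs, so 23 choices force a sum of 42.

23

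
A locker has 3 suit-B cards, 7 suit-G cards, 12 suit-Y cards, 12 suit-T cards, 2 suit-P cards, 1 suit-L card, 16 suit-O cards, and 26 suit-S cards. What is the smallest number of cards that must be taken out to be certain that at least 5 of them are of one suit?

27

Put each drawn card into a box by suit. The largest draw with every box below 5 takes min(count, 4) from each suit; suits with fewer than 4 contribute all they have.
Σ min(cᵢ, 4) = 3 + 4 + 4 + 4 + 2 + 1 + 4 + 4 = 26.
Draw number 26 + 1 = 27 must push one box to 5.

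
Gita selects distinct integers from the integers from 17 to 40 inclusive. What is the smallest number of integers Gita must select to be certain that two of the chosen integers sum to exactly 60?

15

A set avoiding the sum 60 can contain at most one of each pair {x, 60−x}, plus the 4 elements whose complement lies outside the range or equal to its own complement.
The integers 17, …, 30 (14 of them) are such a set: any two sum to at least 17+18 = 35 and at most 29+30 = 59 < 60.
Any 15th integer completes one of the 10 pairs, so 15 choices force a sum of 60.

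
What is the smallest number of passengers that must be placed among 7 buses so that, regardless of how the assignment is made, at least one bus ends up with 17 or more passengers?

113

With 112 passengers one could put exactly 16 in each of the 7 buses, and no bus would reach 17.
Pigeonhole: one more passenger must land in a bus that already has 16, giving it 17.
So 7 × 16 + 1 = 113 passengers are required.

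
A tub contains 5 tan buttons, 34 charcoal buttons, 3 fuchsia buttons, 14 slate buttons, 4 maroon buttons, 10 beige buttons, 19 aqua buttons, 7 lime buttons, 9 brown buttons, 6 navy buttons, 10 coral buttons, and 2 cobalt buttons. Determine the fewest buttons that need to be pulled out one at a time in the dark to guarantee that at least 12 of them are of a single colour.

Pigeonhole: put each drawn button into a box by colour. The largest draw with every box below 12 takes min(count, 11) from each colour; colours with fewer than 11 contribute all they have.
Σ min(cᵢ, 11) = 5 + 11 + 3 + 11 + 4 + 10 + 11 + 7 + 9 + 6 + 10 + 2 = 89.
Draw number 89 + 1 = 90 must push one box to 12.

90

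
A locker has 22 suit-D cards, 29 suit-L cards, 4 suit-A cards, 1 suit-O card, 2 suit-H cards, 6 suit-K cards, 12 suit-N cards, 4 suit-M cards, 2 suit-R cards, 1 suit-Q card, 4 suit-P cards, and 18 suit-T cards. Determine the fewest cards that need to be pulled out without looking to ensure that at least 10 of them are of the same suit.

61

An adversary could hand out at most 9 cards per suit (8 suits run out sooner): 9 + 9 + 4 + 1 + 2 + 6 + 9 + 4 + 2 + 1 + 4 + 9 = 60 cards and still no suit has 10.
Pigeonhole: one more card lands in a suit already at 9, so 61 draws are enough and 60 are not.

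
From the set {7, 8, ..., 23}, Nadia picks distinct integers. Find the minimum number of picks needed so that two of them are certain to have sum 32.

Two chosen integers sum to 32 exactly when both halves of some pair {x, 32−x} with 9 ≤ x ≤ 32−x ≤ 23 are chosen — 7 such pairs.
The remaining 3 elements (those with no distinct partner in range) can never complete a 32-sum, so the worst case takes all of them and one from each pair: 3 + 7 = 10.
The 11th integer has to be the second member of some pair, so 10 + 1 = 11.

11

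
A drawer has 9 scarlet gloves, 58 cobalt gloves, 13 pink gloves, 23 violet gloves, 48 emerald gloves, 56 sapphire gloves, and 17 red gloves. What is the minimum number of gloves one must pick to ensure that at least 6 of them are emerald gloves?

In the worst case for collecting emerald gloves, every non-emerald glove comes out first.
There are 9 + 58 + 13 + 23 + 56 + 17 = 176 non-emerald gloves altogether.
After those, each further glove must be emerald, so 176 + 6 = 182 draws guarantee 6 emerald gloves.

182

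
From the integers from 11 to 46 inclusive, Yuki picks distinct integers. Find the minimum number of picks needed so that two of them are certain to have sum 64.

Two chosen integers sum to 64 exactly when both halves of some pair {x, 64−x} with 18 ≤ x ≤ 64−x ≤ 46 are chosen — 14 such pairs.
The remaining 8 elements (those with no distinct partner in range) can never complete a 64-sum, so the worst case takes all of them and one from each pair: 8 + 14 = 22.
The 23rd integer has to be the second member of some pair, so 22 + 1 = 23.

23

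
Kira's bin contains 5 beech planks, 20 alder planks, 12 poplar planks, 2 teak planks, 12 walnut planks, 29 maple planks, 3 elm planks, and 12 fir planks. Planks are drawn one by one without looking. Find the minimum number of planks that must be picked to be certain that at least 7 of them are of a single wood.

By the pigeonhole principle, the 8 woods are the holes; the planks drawn are the pigeons.
To avoid 7 of any one wood, the worst case takes at most 6 of each wood, or every plank of a wood that has fewer than 6.
That gives 5 + 6 + 6 + 2 + 6 + 6 + 3 + 6 = 40 planks with no wood reaching 7.
The next plank forces some wood to 7, so 40 + 1 = 41.

41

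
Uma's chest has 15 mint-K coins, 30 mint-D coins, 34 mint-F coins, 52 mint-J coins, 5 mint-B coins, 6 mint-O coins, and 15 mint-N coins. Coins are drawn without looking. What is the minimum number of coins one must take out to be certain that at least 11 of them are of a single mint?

62

The 7 mints are the holes; the coins drawn are the pigeons.
To avoid 11 of any one mint, the worst case takes at most 10 of each mint, or every coin of a mint that has fewer than 10.
That gives 10 + 10 + 10 + 10 + 5 + 6 + 10 = 61 coins with no mint reaching 11.
The next coin forces some mint to 11, so 61 + 1 = 62.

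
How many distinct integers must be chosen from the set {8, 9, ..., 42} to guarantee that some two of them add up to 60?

24

A set avoiding the sum 60 can contain at most one of each pair {x, 60−x}, plus the 11 elements whose complement lies outside the range or equal to its own complement.
The integers 8, …, 30 (23 of them) are such a set: any two sum to at least 8+9 = 17 and at most 29+30 = 59 < 60.
By pigeonhole, any 24th integer completes one of the 12 pairs, so 24 choices force a sum of 60.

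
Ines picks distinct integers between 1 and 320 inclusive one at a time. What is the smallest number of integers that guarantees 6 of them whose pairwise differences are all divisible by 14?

71

Integers whose pairwise differences are multiples of 14 are exactly those sharing a remainder mod 14. The 14 residue classes mod 14 are the pigeonholes.
With 70 integers one could put 5 in each residue class and have no class reach 6.
The 71st integer pushes some class to 6, so 14·5 + 1 = 71.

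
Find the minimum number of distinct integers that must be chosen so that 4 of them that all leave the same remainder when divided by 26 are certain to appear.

The 26 residue classes mod 26 are the pigeonholes.
With 78 integers one could put 3 in each residue class and have no class reach 4.
The 79th integer pushes some class to 4, so 26·3 + 1 = 79.

79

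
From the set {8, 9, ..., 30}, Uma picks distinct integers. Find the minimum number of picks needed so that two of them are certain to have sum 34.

Group the elements by complementary pair {x, 34−x}: {8,26}, {9,25}, {10,24}, …, giving 9 two-element pairs; the single value 17 (it cannot pair with itself since the integers are distinct); and 4 integers whose partner 34−x falls outside [8,30].
Pigeonhole: treating each of those 14 groups as a pigeonhole, one can pick one integer per group — 14 integers — with no two summing to 34.
The 15th integer lands in an occupied pair, forcing a sum of 34.

15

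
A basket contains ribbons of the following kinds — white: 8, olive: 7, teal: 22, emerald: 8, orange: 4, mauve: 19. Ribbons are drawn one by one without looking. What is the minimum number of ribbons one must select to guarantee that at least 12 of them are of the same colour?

50

An adversary could hand out at most 11 ribbons per colour (4 colours run out sooner): 8 + 7 + 11 + 8 + 4 + 11 = 49 ribbons and still no colour has 12.
By the pigeonhole principle, one more ribbon lands in a colour already at 11, so 50 draws are enough and 49 are not.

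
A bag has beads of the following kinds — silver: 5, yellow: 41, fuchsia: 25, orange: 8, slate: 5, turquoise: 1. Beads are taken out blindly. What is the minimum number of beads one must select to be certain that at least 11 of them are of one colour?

An adversary could hand out at most 10 beads per colour (4 colours run out sooner): 5 + 10 + 10 + 8 + 5 + 1 = 39 beads and still no colour has 11.
By the pigeonhole principle, one more bead lands in a colour already at 10, so 40 draws are enough and 39 are not.

40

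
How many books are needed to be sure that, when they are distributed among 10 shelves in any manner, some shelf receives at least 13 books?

With 120 books one could put exactly 12 in each of the 10 shelves, and no shelf would reach 13.
One more book must land in a shelf that already has 12, giving it 13.
So 10 × 12 + 1 = 121 books are required.

121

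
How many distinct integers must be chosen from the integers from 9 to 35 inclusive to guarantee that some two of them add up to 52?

Two chosen integers sum to 52 exactly when both halves of some pair {x, 52−x} with 17 ≤ x ≤ 52−x ≤ 35 are chosen — 9 such pairs.
The remaining 9 elements (those with no distinct partner in range) can never complete a 52-sum, so the worst case takes all of them and one from each pair: 9 + 9 = 18.
Pigeonhole: the 19th integer has to be the second member of some pair, so 18 + 1 = 19.

19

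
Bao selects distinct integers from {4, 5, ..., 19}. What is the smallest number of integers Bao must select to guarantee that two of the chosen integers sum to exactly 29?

12

Group the elements by complementary pair {x, 29−x}: {10,19}, {11,18}, {12,17}, …, giving 5 two-element pairs and 6 integers whose partner 29−x falls outside [4,19].
Treating each of those 11 groups as a pigeonhole, one can pick one integer per group — 11 integers — with no two summing to 29.
The 12th integer lands in an occupied pair, forcing a sum of 29.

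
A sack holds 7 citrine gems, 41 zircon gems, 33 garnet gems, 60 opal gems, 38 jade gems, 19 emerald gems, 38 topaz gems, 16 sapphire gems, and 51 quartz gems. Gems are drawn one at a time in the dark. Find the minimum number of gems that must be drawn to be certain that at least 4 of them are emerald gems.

In the worst case for collecting emerald gems, every non-emerald gem comes out first.
There are 7 + 41 + 33 + 60 + 38 + 38 + 16 + 51 = 284 non-emerald gems altogether.
After those, each further gem must be emerald, so 284 + 4 = 288 draws guarantee 4 emerald gems.

288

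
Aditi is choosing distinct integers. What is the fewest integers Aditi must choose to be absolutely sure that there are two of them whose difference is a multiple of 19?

Integers whose pairwise differences are multiples of 19 are exactly those sharing a remainder mod 19. By the pigeonhole principle, the 19 residue classes mod 19 are the pigeonholes.
With 19 integers one could put 1 in each residue class and have no class reach 2.
The 20th integer pushes some class to 2, so 19·1 + 1 = 20.

20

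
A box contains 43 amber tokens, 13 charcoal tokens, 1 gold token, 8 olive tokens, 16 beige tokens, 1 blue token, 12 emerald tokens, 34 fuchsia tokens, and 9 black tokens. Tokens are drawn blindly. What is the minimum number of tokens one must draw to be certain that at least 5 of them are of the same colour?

31

An adversary could hand out at most 4 tokens per colour (gold, blue run out sooner): 4 + 4 + 1 + 4 + 4 + 1 + 4 + 4 + 4 = 30 tokens and still no colour has 5.
One more token lands in a colour already at 4, so 31 draws are enough and 30 are not.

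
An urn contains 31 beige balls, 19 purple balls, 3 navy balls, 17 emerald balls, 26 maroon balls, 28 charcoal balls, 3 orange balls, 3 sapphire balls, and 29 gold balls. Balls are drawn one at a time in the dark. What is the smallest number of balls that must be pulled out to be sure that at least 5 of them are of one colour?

An adversary could hand out at most 4 balls per colour (navy, orange, sapphire run out sooner): 4 + 4 + 3 + 4 + 4 + 4 + 3 + 3 + 4 = 33 balls and still no colour has 5.
One more ball lands in a colour already at 4, so 34 draws are enough and 33 are not.

34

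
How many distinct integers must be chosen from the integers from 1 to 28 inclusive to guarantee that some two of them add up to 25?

17

A set avoiding the sum 25 can contain at most one of each pair {x, 25−x}, plus the 4 elements whose complement lies outside the range.
The integers 13, …, 28 (16 of them) are such a set: any two sum to at least 13+14 = 27 > 25.
Any 17th integer completes one of the 12 pairs, so 17 choices force a sum of 25.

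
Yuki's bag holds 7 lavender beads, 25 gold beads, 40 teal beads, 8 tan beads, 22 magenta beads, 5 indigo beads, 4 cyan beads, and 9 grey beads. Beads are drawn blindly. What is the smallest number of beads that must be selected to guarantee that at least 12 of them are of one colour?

Pigeonhole: put each drawn bead into a box by colour. The largest draw with every box below 12 takes min(count, 11) from each colour; colours with fewer than 11 contribute all they have.
Σ min(cᵢ, 11) = 7 + 11 + 11 + 8 + 11 + 5 + 4 + 9 = 66.
Draw number 66 + 1 = 67 must push one box to 12.

67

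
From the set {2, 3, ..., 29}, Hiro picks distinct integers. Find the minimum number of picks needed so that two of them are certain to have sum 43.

Two chosen integers sum to 43 exactly when both halves of some pair {x, 43−x} with 14 ≤ x ≤ 43−x ≤ 29 are chosen — 8 such pairs.
The remaining 12 elements (those with no distinct partner in range) can never complete a 43-sum, so the worst case takes all of them and one from each pair: 12 + 8 = 20.
By the pigeonhole principle, the 21st integer has to be the second member of some pair, so 20 + 1 = 21.

21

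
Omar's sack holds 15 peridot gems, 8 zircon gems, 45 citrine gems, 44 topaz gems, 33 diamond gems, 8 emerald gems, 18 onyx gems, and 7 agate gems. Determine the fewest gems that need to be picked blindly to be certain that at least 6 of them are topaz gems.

140

In the worst case for collecting topaz gems, every non-topaz gem comes out first.
There are 15 + 8 + 45 + 33 + 8 + 18 + 7 = 134 non-topaz gems altogether.
After those, each further gem must be topaz, so 134 + 6 = 140 draws guarantee 6 topaz gems.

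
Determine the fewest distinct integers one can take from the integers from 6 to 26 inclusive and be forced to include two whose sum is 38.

15

Group the elements by complementary pair {x, 38−x}: {12,26}, {13,25}, {14,24}, …, giving 7 two-element pairs, the single value 19 (it cannot pair with itself since the integers are distinct), and 6 integers whose partner 38−x falls outside [6,26].
By pigeonhole, treating each of those 14 groups as a pigeonhole, one can pick one integer per group — 14 integers — with no two summing to 38.
The 15th integer lands in an occupied pair, forcing a sum of 38.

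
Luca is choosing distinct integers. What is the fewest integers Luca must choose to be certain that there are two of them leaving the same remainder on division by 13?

By the pigeonhole principle, the 13 residue classes mod 13 are the pigeonholes.
With 13 integers one could put 1 in each residue class and have no class reach 2.
The 14th integer pushes some class to 2, so 13·1 + 1 = 14.

14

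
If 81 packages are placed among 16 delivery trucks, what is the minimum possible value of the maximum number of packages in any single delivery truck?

6

By pigeonhole, the 16 delivery trucks are the holes and the 81 packages are the pigeons.
If every delivery truck held at most 5 packages, the total would be at most 16 × 5 = 80, which is less than 81.
So some delivery truck holds at least ⌈81/16⌉ = 6 packages.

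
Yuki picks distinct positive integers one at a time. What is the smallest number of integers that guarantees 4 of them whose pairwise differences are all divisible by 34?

103

Integers whose pairwise differences are multiples of 34 are exactly those sharing a remainder mod 34. Pigeonhole: the 34 residue classes mod 34 are the pigeonholes.
With 102 integers one could put 3 in each residue class and have no class reach 4.
The 103rd integer pushes some class to 4, so 34·3 + 1 = 103.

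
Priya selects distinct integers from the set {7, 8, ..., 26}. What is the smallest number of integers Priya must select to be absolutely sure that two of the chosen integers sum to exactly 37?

Group the elements by complementary pair {x, 37−x}: {11,26}, {12,25}, {13,24}, …, giving 8 two-element pairs and 4 integers whose partner 37−x falls outside [7,26].
By pigeonhole, treating each of those 12 groups as a pigeonhole, one can pick one integer per group — 12 integers — with no two summing to 37.
The 13th integer lands in an occupied pair, forcing a sum of 37.

13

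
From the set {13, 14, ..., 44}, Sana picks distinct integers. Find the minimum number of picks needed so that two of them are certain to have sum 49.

Group the elements by complementary pair {x, 49−x}: {13,36}, {14,35}, {15,34}, …, giving 12 two-element pairs and 8 integers whose partner 49−x falls outside [13,44].
Pigeonhole: treating each of those 20 groups as a pigeonhole, one can pick one integer per group — 20 integers — with no two summing to 49.
The 21st integer lands in an occupied pair, forcing a sum of 49.

21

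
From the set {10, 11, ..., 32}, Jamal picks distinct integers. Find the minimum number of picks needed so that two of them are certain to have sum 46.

Group the elements by complementary pair {x, 46−x}: {14,32}, {15,31}, {16,30}, …, giving 9 two-element pairs, the single value 23 (it cannot pair with itself since the integers are distinct), and 4 integers whose partner 46−x falls outside [10,32].
Treating each of those 14 groups as a pigeonhole, one can pick one integer per group — 14 integers — with no two summing to 46.
The 15th integer lands in an occupied pair, forcing a sum of 46.

15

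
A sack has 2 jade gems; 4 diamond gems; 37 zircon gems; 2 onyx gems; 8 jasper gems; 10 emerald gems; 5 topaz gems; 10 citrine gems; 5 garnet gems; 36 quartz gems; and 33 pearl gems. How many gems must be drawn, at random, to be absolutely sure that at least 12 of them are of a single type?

The 11 types are the holes; the gems drawn are the pigeons.
To avoid 12 of any one type, the worst case takes at most 11 of each type, or every gem of a type that has fewer than 11.
That gives 2 + 4 + 11 + 2 + 8 + 10 + 5 + 10 + 5 + 11 + 11 = 79 gems with no type reaching 12.
The next gem forces some type to 12, so 79 + 1 = 80.

80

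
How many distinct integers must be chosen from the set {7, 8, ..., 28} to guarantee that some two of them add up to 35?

12

Two chosen integers sum to 35 exactly when both halves of some pair {x, 35−x} with 7 ≤ x ≤ 35−x ≤ 28 are chosen — 11 such pairs.
Every element belongs to one of those pairs, so the worst case picks one from each: 11 integers.
By the pigeonhole principle, the 12th integer has to be the second member of some pair, so 11 + 1 = 12.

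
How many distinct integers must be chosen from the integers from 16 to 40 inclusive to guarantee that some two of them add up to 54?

15

Two chosen integers sum to 54 exactly when both halves of some pair {x, 54−x} with 16 ≤ x ≤ 54−x ≤ 38 are chosen — 11 such pairs.
The remaining 3 elements (those with no distinct partner in range) can never complete a 54-sum, so the worst case takes all of them and one from each pair: 3 + 11 = 14.
By the pigeonhole principle, the 15th integer has to be the second member of some pair, so 14 + 1 = 15.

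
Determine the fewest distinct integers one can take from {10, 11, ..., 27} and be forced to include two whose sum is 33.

12

Two chosen integers sum to 33 exactly when both halves of some pair {x, 33−x} with 10 ≤ x ≤ 33−x ≤ 23 are chosen — 7 such pairs.
The remaining 4 elements (those with no distinct partner in range) can never complete a 33-sum, so the worst case takes all of them and one from each pair: 4 + 7 = 11.
Pigeonhole: the 12th integer has to be the second member of some pair, so 11 + 1 = 12.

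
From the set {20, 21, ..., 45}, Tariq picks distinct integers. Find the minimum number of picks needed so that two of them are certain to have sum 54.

20

Two chosen integers sum to 54 exactly when both halves of some pair {x, 54−x} with 20 ≤ x ≤ 54−x ≤ 34 are chosen — 7 such pairs.
The remaining 12 elements (those with no distinct partner in range) can never complete a 54-sum, so the worst case takes all of them and one from each pair: 12 + 7 = 19.
The 20th integer has to be the second member of some pair, so 19 + 1 = 20.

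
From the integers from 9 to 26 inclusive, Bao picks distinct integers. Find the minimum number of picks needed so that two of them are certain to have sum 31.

12

Two chosen integers sum to 31 exactly when both halves of some pair {x, 31−x} with 9 ≤ x ≤ 31−x ≤ 22 are chosen — 7 such pairs.
The remaining 4 elements (those with no distinct partner in range) can never complete a 31-sum, so the worst case takes all of them and one from each pair: 4 + 7 = 11.
By the pigeonhole principle, the 12th integer has to be the second member of some pair, so 11 + 1 = 12.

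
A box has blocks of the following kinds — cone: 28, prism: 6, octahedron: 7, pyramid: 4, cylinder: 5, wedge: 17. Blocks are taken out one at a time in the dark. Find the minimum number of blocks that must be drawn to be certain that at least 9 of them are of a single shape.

39

An adversary could hand out at most 8 blocks per shape (4 shapes run out sooner): 8 + 6 + 7 + 4 + 5 + 8 = 38 blocks and still no shape has 9.
Pigeonhole: one more block lands in a shape already at 8, so 39 draws are enough and 38 are not.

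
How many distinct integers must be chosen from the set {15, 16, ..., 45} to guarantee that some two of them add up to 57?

18

Two chosen integers sum to 57 exactly when both halves of some pair {x, 57−x} with 15 ≤ x ≤ 57−x ≤ 42 are chosen — 14 such pairs.
The remaining 3 elements (those with no distinct partner in range) can never complete a 57-sum, so the worst case takes all of them and one from each pair: 3 + 14 = 17.
The 18th integer has to be the second member of some pair, so 17 + 1 = 18.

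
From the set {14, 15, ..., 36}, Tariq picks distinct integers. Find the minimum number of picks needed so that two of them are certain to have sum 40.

A set avoiding the sum 40 can contain at most one of each pair {x, 40−x}, plus the 11 elements whose complement lies outside the range or equal to its own complement.
The integers 20, …, 36 (17 of them) are such a set: any two sum to at least 20+21 = 41 > 40.
By pigeonhole, any 18th integer completes one of the 6 pairs, so 18 choices force a sum of 40.

18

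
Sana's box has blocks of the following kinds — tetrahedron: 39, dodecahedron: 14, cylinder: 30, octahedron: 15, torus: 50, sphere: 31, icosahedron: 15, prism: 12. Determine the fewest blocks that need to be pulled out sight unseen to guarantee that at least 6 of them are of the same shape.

By pigeonhole, the 8 shapes are the holes; the blocks drawn are the pigeons.
To avoid 6 of any one shape, the worst case takes at most 5 of each shape.
That gives 5 + 5 + 5 + 5 + 5 + 5 + 5 + 5 = 40 blocks with no shape reaching 6.
The next block forces some shape to 6, so 40 + 1 = 41.

41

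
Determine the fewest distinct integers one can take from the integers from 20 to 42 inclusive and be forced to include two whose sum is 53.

17

A set avoiding the sum 53 can contain at most one of each pair {x, 53−x}, plus the 9 elements whose complement lies outside the range.
The integers 27, …, 42 (16 of them) are such a set: any two sum to at least 27+28 = 55 > 53.
Any 17th integer completes one of the 7 pairs, so 17 choices force a sum of 53.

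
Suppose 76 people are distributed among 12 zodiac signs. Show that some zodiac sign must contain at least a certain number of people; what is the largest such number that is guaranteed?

7

Pigeonhole: the 12 zodiac signs are the holes and the 76 people are the pigeons.
If every zodiac sign held at most 6 people, the total would be at most 12 × 6 = 72, which is less than 76.
So some zodiac sign holds at least ⌈76/12⌉ = 7 people.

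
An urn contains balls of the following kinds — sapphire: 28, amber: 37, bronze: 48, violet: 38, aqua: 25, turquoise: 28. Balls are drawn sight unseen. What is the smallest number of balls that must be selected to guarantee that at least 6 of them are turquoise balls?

In the worst case for collecting turquoise balls, every non-turquoise ball comes out first.
There are 28 + 37 + 48 + 38 + 25 = 176 non-turquoise balls altogether.
After those, each further ball must be turquoise, so 176 + 6 = 182 draws guarantee 6 turquoise balls.

182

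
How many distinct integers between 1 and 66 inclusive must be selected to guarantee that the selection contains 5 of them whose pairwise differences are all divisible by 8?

33

Integers whose pairwise differences are multiples of 8 are exactly those sharing a remainder mod 8. By the pigeonhole principle, the 8 residue classes mod 8 are the pigeonholes.
With 32 integers one could put 4 in each residue class and have no class reach 5.
The 33rd integer pushes some class to 5, so 8·4 + 1 = 33.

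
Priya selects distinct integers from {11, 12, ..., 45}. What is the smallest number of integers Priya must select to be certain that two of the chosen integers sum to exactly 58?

20

Group the elements by complementary pair {x, 58−x}: {13,45}, {14,44}, {15,43}, …, giving 16 two-element pairs, the single value 29 (it cannot pair with itself since the integers are distinct), and 2 integers whose partner 58−x falls outside [11,45].
By pigeonhole, treating each of those 19 groups as a pigeonhole, one can pick one integer per group — 19 integers — with no two summing to 58.
The 20th integer lands in an occupied pair, forcing a sum of 58.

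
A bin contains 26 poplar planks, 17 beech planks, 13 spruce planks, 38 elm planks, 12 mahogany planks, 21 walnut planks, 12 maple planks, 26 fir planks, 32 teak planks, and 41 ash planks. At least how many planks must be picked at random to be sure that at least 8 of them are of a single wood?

Put each drawn plank into a box by wood. The largest draw with every box below 8 takes min(count, 7) from each wood.
Σ min(cᵢ, 7) = 7 + 7 + 7 + 7 + 7 + 7 + 7 + 7 + 7 + 7 = 70.
Draw number 70 + 1 = 71 must push one box to 8.

71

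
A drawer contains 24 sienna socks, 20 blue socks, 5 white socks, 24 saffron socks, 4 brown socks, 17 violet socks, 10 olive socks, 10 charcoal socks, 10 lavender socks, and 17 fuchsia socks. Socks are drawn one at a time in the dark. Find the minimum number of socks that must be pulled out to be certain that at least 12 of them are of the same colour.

The 10 colours are the holes; the socks drawn are the pigeons.
To avoid 12 of any one colour, the worst case takes at most 11 of each colour, or every sock of a colour that has fewer than 11.
That gives 11 + 11 + 5 + 11 + 4 + 11 + 10 + 10 + 10 + 11 = 94 socks with no colour reaching 12.
The next sock forces some colour to 12, so 94 + 1 = 95.

95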